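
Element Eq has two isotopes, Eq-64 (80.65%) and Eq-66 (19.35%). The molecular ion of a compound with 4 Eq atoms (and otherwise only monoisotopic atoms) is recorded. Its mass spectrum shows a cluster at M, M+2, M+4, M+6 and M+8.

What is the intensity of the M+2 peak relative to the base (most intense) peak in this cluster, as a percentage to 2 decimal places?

95.97%

Binomial terms of (0.8065 + 0.1935)^4: M 0.4231, M+2 0.4060, M+4 0.1461, M+6 0.0234, M+8 0.0014 → M is the base peak.
P(M) = C(4,0) × 0.8065^4 × 0.1935^0 = 1 × 0.42307512 × 1.0000 = 0.423075 (base)
P(M+2) = C(4,1) × 0.8065^3 × 0.1935^1 = 4 × 0.52458167 × 0.1935 = 0.406026
Relative intensity = 0.406026 / 0.423075 × 100 = 95.97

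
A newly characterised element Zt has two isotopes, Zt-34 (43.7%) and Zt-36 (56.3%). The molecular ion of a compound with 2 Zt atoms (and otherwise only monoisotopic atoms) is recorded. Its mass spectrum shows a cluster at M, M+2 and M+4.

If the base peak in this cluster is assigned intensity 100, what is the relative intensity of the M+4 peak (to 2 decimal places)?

Binomial terms of (0.437 + 0.563)^2: M 0.1910, M+2 0.4921, M+4 0.3170 → M+2 is the base peak.
P(M+2) = C(2,1) × 0.437^1 × 0.563^1 = 2 × 0.4370 × 0.5630 = 0.492062 (base)
P(M+4) = C(2,2) × 0.437^0 × 0.563^2 = 1 × 1.0000 × 0.316969 = 0.316969
Relative intensity = 0.316969 / 0.492062 × 100 = 64.42

64.42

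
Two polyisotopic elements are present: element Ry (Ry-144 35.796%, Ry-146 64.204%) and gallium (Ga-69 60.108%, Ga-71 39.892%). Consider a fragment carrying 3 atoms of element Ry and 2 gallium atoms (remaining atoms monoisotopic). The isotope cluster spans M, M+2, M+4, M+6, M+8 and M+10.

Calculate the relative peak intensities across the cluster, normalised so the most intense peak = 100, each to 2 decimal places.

4.77 : 32.02 : 82.26 : 100.00 : 56.85 : 12.13

Element Ry pattern (n=3): 0.04586733 : 0.24680408 : 0.44266983 : 0.26465875
Gallium pattern (n=2): 0.36129717 : 0.47956567 : 0.15913717
Convolve the two distributions (both contribute in 2-u steps):
  M: 0.04586733×0.36129717 = 0.016572
  M+2: 0.04586733×0.47956567 + 0.24680408×0.36129717 = 0.111166
  M+4: 0.04586733×0.15913717 + 0.24680408×0.47956567 + 0.44266983×0.36129717 = 0.285593
  M+6: 0.24680408×0.15913717 + 0.44266983×0.47956567 + 0.26465875×0.36129717 = 0.347185
  M+8: 0.44266983×0.15913717 + 0.26465875×0.47956567 = 0.197366
  M+10: 0.26465875×0.15913717 = 0.042117
Scale to base peak (0.347185) = 100: 4.77 : 32.02 : 82.26 : 100.00 : 56.85 : 12.13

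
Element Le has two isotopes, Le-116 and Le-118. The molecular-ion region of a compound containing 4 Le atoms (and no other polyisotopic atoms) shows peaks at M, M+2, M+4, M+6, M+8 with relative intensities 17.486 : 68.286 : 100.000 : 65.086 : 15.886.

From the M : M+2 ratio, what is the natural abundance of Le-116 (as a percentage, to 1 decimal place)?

50.6%

Let p = fractional abundance of Le-116. I(M+2)/I(M) = [C(4,1)·p^3·(1−p)] / p^4 = 4·(1−p)/p = 68.286/17.486 = 3.9052
(1−p)/p = 3.9052/4 = 0.9763  ⇒  p = 1/(1 + 0.9763) = 0.5060
Le-116: 50.6%, Le-118: 49.4%.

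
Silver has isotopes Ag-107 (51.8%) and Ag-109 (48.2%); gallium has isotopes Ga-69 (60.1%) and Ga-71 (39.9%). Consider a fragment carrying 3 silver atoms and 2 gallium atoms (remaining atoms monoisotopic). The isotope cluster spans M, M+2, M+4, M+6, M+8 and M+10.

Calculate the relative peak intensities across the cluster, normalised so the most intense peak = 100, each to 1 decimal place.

14.8 : 61.1 : 100.0 : 81.3 : 32.8 : 5.3

Silver pattern (n=3): 0.13899183 : 0.3879965 : 0.3610315 : 0.11198017
Gallium pattern (n=2): 0.361201 : 0.479598 : 0.159201
Convolve the two distributions (both contribute in 2-u steps):
  M: 0.13899183×0.361201 = 0.050204
  M+2: 0.13899183×0.479598 + 0.3879965×0.361201 = 0.206805
  M+4: 0.13899183×0.159201 + 0.3879965×0.479598 + 0.3610315×0.361201 = 0.338615
  M+6: 0.3879965×0.159201 + 0.3610315×0.479598 + 0.11198017×0.361201 = 0.275367
  M+8: 0.3610315×0.159201 + 0.11198017×0.479598 = 0.111182
  M+10: 0.11198017×0.159201 = 0.017827
Scale to base peak (0.338615) = 100: 14.8 : 61.1 : 100.0 : 81.3 : 32.8 : 5.3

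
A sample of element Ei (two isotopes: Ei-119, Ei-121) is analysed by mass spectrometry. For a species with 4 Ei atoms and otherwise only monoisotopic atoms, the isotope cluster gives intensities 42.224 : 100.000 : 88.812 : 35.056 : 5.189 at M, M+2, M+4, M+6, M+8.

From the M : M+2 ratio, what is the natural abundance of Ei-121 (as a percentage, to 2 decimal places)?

37.19%

Write p for the Ei-119 fraction. I(M+2)/I(M) = [C(4,1)·p^3·(1−p)] / p^4 = 4·(1−p)/p = 100.000/42.224 = 2.3683
(1−p)/p = 2.3683/4 = 0.5921  ⇒  p = 1/(1 + 0.5921) = 0.6281
Ei-119: 62.81%, Ei-121: 37.19%.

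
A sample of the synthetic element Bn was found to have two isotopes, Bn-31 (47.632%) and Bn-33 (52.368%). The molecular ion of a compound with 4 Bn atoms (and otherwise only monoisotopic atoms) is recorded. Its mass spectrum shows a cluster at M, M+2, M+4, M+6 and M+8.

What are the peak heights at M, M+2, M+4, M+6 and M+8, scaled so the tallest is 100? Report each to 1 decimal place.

13.8 : 60.6 : 100.0 : 73.3 : 20.1

Each Bn atom is independently Bn-31 (p = 0.47632) or Bn-33 (q = 0.52368); the cluster is the binomial expansion (p + q)^4.
P(M) = 0.47632^4 = 0.051475
P(M+2) = 4 × 0.47632^3 × 0.52368^1 = 0.226372
P(M+4) = 6 × 0.47632^2 × 0.52368^2 = 0.373320
P(M+6) = 4 × 0.47632^1 × 0.52368^3 = 0.273626
P(M+8) = 0.52368^4 = 0.075208
The M+4 peak is largest (0.373320); scaling to 100 gives 13.8 : 60.6 : 100.0 : 73.3 : 20.1.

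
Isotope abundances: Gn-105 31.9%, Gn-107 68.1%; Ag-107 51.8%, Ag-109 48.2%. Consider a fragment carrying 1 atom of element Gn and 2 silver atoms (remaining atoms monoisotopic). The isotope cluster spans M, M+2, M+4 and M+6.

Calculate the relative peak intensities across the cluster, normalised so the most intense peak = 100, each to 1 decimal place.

20.7 : 82.6 : 100.0 : 38.2

Element Gn pattern (n=1): 0.3190 : 0.6810
Silver pattern (n=2): 0.268324 : 0.499352 : 0.232324
Convolve the two distributions (both contribute in 2-u steps):
  M: 0.3190×0.268324 = 0.085595
  M+2: 0.3190×0.499352 + 0.6810×0.268324 = 0.342022
  M+4: 0.3190×0.232324 + 0.6810×0.499352 = 0.414170
  M+6: 0.6810×0.232324 = 0.158213
Scale to base peak (0.414170) = 100: 20.7 : 82.6 : 100.0 : 38.2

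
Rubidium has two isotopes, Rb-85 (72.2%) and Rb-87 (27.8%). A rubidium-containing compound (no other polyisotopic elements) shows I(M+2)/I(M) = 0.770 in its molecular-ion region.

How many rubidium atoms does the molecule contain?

With n Rb atoms, P(M+2)/P(M) = C(n,1)·p^(n−1)q / p^n = n·q/p = n · 0.278/0.722.
n = 0.770 × 0.722/0.278 = 2.00 ≈ 2

2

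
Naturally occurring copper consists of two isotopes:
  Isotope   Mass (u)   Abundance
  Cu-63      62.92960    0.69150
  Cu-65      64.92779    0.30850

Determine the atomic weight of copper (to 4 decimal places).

63.5460 u

Ar = Σ fᵢ·mᵢ = 0.69150 × 62.92960 + 0.30850 × 64.92779
= 43.515818 + 20.030223 = 63.546041 u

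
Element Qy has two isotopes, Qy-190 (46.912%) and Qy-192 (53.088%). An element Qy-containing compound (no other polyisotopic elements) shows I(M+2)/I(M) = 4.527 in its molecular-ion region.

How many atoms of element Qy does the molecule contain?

4

The M+2/M ratio from n Qy atoms is n · q/p = n · 0.53088/0.46912.
n = 4.527 × 0.46912/0.53088 = 4.00 ≈ 4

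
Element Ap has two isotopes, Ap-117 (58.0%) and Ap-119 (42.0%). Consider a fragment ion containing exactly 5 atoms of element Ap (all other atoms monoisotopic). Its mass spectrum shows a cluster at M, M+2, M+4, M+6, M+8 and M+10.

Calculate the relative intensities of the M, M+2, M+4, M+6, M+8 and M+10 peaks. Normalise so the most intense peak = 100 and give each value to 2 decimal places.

Expanding (0.580 + 0.420)^5:
P(M) = 0.580^5 = 0.065636
P(M+2) = 5 × 0.580^4 × 0.420^1 = 0.237646
P(M+4) = 10 × 0.580^3 × 0.420^2 = 0.344178
P(M+6) = 10 × 0.580^2 × 0.420^3 = 0.249232
P(M+8) = 5 × 0.580^1 × 0.420^4 = 0.090239
P(M+10) = 0.420^5 = 0.013069
The M+4 peak is largest (0.344178); scaling to 100 gives 19.07 : 69.05 : 100.00 : 72.41 : 26.22 : 3.80.

19.07 : 69.05 : 100.00 : 72.41 : 26.22 : 3.80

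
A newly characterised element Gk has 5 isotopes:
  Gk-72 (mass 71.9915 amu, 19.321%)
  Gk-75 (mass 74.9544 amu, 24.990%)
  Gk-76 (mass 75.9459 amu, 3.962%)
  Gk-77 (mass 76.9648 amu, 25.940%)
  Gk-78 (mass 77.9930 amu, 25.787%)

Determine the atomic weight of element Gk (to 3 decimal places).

75.726 amu

The abundance-weighted mean is 0.19321 × 71.9915 + 0.24990 × 74.9544 + 0.03962 × 75.9459 + 0.25940 × 76.9648 + 0.25787 × 77.9930
= 13.90948 + 18.73110 + 3.00898 + 19.96467 + 20.11205 = 75.72628 amu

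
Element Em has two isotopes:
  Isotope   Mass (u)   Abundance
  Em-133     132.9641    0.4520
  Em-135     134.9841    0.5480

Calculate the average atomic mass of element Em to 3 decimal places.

134.071 u

Average mass = Σ (abundance × isotope mass) = 0.4520 × 132.9641 + 0.5480 × 134.9841
= 60.09977 + 73.97129 = 134.07106 u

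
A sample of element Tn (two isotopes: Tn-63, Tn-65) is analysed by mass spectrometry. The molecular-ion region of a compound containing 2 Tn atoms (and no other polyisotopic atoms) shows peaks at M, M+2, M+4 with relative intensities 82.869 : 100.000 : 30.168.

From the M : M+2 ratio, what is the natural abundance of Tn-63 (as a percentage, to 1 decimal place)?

62.4%

If p is the fraction of Tn that is Tn-63, then I(M+2)/I(M) = [C(2,1)·p^1·(1−p)] / p^2 = 2·(1−p)/p = 100.000/82.869 = 1.2067
(1−p)/p = 1.2067/2 = 0.6034  ⇒  p = 1/(1 + 0.6034) = 0.6237
Tn-63: 62.4%, Tn-65: 37.6%.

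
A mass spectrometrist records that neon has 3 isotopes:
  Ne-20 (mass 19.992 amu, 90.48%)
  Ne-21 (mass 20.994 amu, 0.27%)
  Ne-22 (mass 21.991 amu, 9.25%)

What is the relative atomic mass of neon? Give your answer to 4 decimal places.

20.1796 amu

Average mass = Σ (abundance × isotope mass) = 0.9048 × 19.992 + 0.0027 × 20.994 + 0.0925 × 21.991
= 18.08876 + 0.05668 + 2.03417 = 20.17961 amu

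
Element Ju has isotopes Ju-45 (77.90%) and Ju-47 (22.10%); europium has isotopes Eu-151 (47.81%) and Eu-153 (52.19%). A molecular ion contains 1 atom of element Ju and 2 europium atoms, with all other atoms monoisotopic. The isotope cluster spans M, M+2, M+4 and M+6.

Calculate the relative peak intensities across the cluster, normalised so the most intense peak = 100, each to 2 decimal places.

Element Ju pattern (n=1): 0.7790 : 0.2210
Europium pattern (n=2): 0.22857961 : 0.49904078 : 0.27237961
Convolve the two distributions (both contribute in 2-u steps):
  M: 0.7790×0.22857961 = 0.178064
  M+2: 0.7790×0.49904078 + 0.2210×0.22857961 = 0.439269
  M+4: 0.7790×0.27237961 + 0.2210×0.49904078 = 0.322472
  M+6: 0.2210×0.27237961 = 0.060196
Scale to base peak (0.439269) = 100: 40.54 : 100.00 : 73.41 : 13.70

40.54 : 100.00 : 73.41 : 13.70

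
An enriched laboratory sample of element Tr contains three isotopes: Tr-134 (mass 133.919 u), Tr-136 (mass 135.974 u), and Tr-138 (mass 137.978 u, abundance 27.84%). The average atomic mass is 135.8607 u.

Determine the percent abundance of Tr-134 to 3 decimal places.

Let x and y be the fractions of Tr-134 and Tr-136. Then x + y = 1 − 0.2784 = 0.7216 and 133.919x + 135.974y = 135.8607 − 0.2784×137.978 = 97.4476248.
Substituting: 133.919x + 135.974(0.7216 − x) = 97.4476248
(133.919 − 135.974)x = -0.6712136  ⇒  x = 0.32662, y = 0.39498
Tr-134: 32.662%, Tr-136: 39.498%.

32.662%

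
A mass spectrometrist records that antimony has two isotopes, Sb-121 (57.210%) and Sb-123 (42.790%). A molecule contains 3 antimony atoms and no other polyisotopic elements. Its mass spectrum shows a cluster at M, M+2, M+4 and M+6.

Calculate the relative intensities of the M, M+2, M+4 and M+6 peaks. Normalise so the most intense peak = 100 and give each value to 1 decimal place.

44.6 : 100.0 : 74.8 : 18.6

Each Sb atom is independently Sb-121 (p = 0.57210) or Sb-123 (q = 0.42790); the cluster is the binomial expansion (p + q)^3.
P(M) = 0.57210^3 = 0.187247
P(M+2) = 3 × 0.57210^2 × 0.42790^1 = 0.420153
P(M+4) = 3 × 0.57210^1 × 0.42790^2 = 0.314252
P(M+6) = 0.42790^3 = 0.078348
The M+2 peak is largest (0.420153); scaling to 100 gives 44.6 : 100.0 : 74.8 : 18.6.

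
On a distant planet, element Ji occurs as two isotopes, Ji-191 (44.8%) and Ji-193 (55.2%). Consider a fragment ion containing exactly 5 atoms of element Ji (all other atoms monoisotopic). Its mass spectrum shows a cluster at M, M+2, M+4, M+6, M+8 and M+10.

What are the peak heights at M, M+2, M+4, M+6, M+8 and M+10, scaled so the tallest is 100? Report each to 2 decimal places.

Expanding (0.448 + 0.552)^5:
P(M) = 0.448^5 = 0.018046
P(M+2) = 5 × 0.448^4 × 0.552^1 = 0.111179
P(M+4) = 10 × 0.448^3 × 0.552^2 = 0.273976
P(M+6) = 10 × 0.448^2 × 0.552^3 = 0.337577
P(M+8) = 5 × 0.448^1 × 0.552^4 = 0.207972
P(M+10) = 0.552^5 = 0.051250
The M+6 peak is largest (0.337577); scaling to 100 gives 5.35 : 32.93 : 81.16 : 100.00 : 61.61 : 15.18.

5.35 : 32.93 : 81.16 : 100.00 : 61.61 : 15.18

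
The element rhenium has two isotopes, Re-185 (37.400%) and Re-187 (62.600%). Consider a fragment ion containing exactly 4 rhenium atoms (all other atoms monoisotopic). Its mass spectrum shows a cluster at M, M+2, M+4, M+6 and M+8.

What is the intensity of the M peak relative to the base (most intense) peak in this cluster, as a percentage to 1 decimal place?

Term probabilities: M 0.0196, M+2 0.1310, M+4 0.3289, M+6 0.3670, M+8 0.1536. Base peak = M+6.
P(M+6) = C(4,3) × 0.37400^1 × 0.62600^3 = 4 × 0.3740 × 0.24531438 = 0.366990 (base)
P(M) = C(4,0) × 0.37400^4 × 0.62600^0 = 1 × 0.0195653 × 1.0000 = 0.019565
Relative intensity = 0.019565 / 0.366990 × 100 = 5.3

5.3%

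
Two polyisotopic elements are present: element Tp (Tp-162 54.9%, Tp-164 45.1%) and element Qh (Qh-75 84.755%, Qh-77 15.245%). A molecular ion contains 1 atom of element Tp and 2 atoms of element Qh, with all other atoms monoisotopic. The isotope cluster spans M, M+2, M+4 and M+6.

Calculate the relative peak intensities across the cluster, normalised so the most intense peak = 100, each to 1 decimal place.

84.7 : 100.0 : 27.8 : 2.3

Element Tp pattern (n=1): 0.5490 : 0.4510
Element Qh pattern (n=2): 0.718341 : 0.258418 : 0.023241
Convolve the two distributions (both contribute in 2-u steps):
  M: 0.5490×0.718341 = 0.394369
  M+2: 0.5490×0.258418 + 0.4510×0.718341 = 0.465843
  M+4: 0.5490×0.023241 + 0.4510×0.258418 = 0.129306
  M+6: 0.4510×0.023241 = 0.010482
Scale to base peak (0.465843) = 100: 84.7 : 100.0 : 27.8 : 2.3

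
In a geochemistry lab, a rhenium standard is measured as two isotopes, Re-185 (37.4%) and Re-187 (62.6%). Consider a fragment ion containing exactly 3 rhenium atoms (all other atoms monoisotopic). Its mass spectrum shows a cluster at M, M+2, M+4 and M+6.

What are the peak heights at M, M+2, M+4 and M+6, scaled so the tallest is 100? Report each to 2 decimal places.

Each Re atom is independently Re-185 (p = 0.374) or Re-187 (q = 0.626); the cluster is the binomial expansion (p + q)^3.
P(M) = 0.374^3 = 0.052314
P(M+2) = 3 × 0.374^2 × 0.626^1 = 0.262687
P(M+4) = 3 × 0.374^1 × 0.626^2 = 0.439685
P(M+6) = 0.626^3 = 0.245314
The M+4 peak is largest (0.439685); scaling to 100 gives 11.90 : 59.74 : 100.00 : 55.79.

11.90 : 59.74 : 100.00 : 55.79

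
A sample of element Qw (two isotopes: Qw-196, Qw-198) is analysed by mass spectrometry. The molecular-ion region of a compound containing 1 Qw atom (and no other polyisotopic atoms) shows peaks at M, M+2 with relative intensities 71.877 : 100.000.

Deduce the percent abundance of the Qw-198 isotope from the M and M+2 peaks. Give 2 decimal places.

58.18%

Let p = fractional abundance of Qw-196. I(M+2)/I(M) = [C(1,1)·p^0·(1−p)] / p^1 = 1·(1−p)/p = 100.000/71.877 = 1.3913
(1−p)/p = 1.3913/1 = 1.3913  ⇒  p = 1/(1 + 1.3913) = 0.4182
Qw-196: 41.82%, Qw-198: 58.18%.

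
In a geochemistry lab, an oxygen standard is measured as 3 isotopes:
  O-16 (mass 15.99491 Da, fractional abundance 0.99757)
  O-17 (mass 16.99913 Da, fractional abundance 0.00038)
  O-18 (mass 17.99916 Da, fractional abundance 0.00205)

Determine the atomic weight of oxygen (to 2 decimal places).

16.00 Da

Weight each isotope mass by its fractional abundance: 0.99757 × 15.99491 + 0.00038 × 16.99913 + 0.00205 × 17.99916
= 15.956042 + 0.006460 + 0.036898 = 15.999400 Da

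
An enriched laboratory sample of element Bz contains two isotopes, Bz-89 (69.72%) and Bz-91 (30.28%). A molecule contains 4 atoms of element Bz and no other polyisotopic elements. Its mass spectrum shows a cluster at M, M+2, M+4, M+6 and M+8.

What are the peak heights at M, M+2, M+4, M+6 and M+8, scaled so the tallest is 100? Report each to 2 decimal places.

57.56 : 100.00 : 65.15 : 18.86 : 2.05

Each Bz atom is independently Bz-89 (p = 0.6972) or Bz-91 (q = 0.3028); the cluster is the binomial expansion (p + q)^4.
P(M) = 0.6972^4 = 0.236281
P(M+2) = 4 × 0.6972^3 × 0.3028^1 = 0.410476
P(M+4) = 6 × 0.6972^2 × 0.3028^2 = 0.267410
P(M+6) = 4 × 0.6972^1 × 0.3028^3 = 0.077426
P(M+8) = 0.3028^4 = 0.008407
The M+2 peak is largest (0.410476); scaling to 100 gives 57.56 : 100.00 : 65.15 : 18.86 : 2.05.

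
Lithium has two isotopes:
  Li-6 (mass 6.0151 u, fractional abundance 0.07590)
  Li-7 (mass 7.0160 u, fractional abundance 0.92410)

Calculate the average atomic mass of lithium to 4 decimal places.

6.9400 u

Weight each isotope mass by its fractional abundance: 0.07590 × 6.0151 + 0.92410 × 7.0160
= 0.45655 + 6.48349 = 6.94004 u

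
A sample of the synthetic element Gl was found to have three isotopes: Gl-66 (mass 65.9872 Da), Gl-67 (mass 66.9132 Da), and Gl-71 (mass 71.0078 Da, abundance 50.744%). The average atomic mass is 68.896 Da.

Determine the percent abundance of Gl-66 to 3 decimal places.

Let x and y be the fractions of Gl-66 and Gl-67. Then x + y = 1 − 0.50744 = 0.49256 and 65.9872x + 66.9132y = 68.896 − 0.50744×71.0078 = 32.863801968.
Substituting: 65.9872x + 66.9132(0.49256 − x) = 32.863801968
(65.9872 − 66.9132)x = -0.094963824  ⇒  x = 0.10255, y = 0.39001
Gl-66: 10.255%, Gl-67: 39.001%.

10.255%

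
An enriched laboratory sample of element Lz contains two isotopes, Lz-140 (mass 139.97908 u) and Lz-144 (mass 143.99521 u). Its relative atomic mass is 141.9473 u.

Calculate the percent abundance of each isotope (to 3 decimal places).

Lz-140: 50.992%, Lz-144: 49.008%

Writing the weighted mean with unknown fraction x of Lz-140:
139.97908·x + 143.99521·(1 − x) = 141.9473
(139.97908 − 143.99521)·x = 141.9473 − 143.99521
x = -2.04791 / -4.01613 = 0.50992 → 50.992% Lz-140, 49.008% Lz-144.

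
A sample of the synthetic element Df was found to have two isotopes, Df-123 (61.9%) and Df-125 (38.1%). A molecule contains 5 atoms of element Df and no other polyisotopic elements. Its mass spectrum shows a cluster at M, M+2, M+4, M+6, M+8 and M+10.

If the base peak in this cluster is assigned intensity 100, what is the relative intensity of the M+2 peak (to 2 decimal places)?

81.23

Term probabilities: M 0.0909, M+2 0.2797, M+4 0.3443, M+6 0.2119, M+8 0.0652, M+10 0.0080. Base peak = M+4.
P(M+4) = C(5,2) × 0.619^3 × 0.381^2 = 10 × 0.23717666 × 0.145161 = 0.344288 (base)
P(M+2) = C(5,1) × 0.619^4 × 0.381^1 = 5 × 0.14681235 × 0.3810 = 0.279678
Relative intensity = 0.279678 / 0.344288 × 100 = 81.23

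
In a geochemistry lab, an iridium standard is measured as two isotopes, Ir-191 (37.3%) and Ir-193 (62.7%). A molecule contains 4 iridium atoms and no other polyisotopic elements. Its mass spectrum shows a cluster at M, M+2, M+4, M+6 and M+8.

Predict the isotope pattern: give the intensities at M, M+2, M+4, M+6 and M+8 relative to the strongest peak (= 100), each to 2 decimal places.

5.26 : 35.39 : 89.23 : 100.00 : 42.02

The 4 Ir atoms are independent, so intensities follow the terms of (0.373 + 0.627)^4.
P(M) = 0.373^4 = 0.019357
P(M+2) = 4 × 0.373^3 × 0.627^1 = 0.130153
P(M+4) = 6 × 0.373^2 × 0.627^2 = 0.328174
P(M+6) = 4 × 0.373^1 × 0.627^3 = 0.367766
P(M+8) = 0.627^4 = 0.154550
The M+6 peak is largest (0.367766); scaling to 100 gives 5.26 : 35.39 : 89.23 : 100.00 : 42.02.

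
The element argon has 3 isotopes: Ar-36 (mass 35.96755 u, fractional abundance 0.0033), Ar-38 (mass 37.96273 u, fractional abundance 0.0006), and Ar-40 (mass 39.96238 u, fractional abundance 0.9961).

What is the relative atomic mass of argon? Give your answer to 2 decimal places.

39.95 u

Weight each isotope mass by its fractional abundance: 0.0033 × 35.96755 + 0.0006 × 37.96273 + 0.9961 × 39.96238
= 0.118693 + 0.022778 + 39.806527 = 39.947998 u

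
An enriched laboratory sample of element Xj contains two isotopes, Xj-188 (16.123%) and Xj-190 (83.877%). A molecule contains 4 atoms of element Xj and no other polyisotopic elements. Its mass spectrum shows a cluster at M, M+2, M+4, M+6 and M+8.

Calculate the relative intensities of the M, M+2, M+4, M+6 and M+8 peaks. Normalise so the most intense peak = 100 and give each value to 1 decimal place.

The 4 Xj atoms are independent, so intensities follow the terms of (0.16123 + 0.83877)^4.
P(M) = 0.16123^4 = 0.000676
P(M+2) = 4 × 0.16123^3 × 0.83877^1 = 0.014062
P(M+4) = 6 × 0.16123^2 × 0.83877^2 = 0.109731
P(M+6) = 4 × 0.16123^1 × 0.83877^3 = 0.380570
P(M+8) = 0.83877^4 = 0.494962
The M+8 peak is largest (0.494962); scaling to 100 gives 0.1 : 2.8 : 22.2 : 76.9 : 100.0.

0.1 : 2.8 : 22.2 : 76.9 : 100.0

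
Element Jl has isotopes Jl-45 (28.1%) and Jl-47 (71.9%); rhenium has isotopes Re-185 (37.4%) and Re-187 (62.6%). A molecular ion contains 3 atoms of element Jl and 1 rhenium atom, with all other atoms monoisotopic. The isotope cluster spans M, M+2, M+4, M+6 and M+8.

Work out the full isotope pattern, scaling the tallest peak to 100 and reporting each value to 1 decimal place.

Element Jl pattern (n=3): 0.02218804 : 0.17031888 : 0.43579812 : 0.37169496
Rhenium pattern (n=1): 0.3740 : 0.6260
Convolve the two distributions (both contribute in 2-u steps):
  M: 0.02218804×0.3740 = 0.008298
  M+2: 0.02218804×0.6260 + 0.17031888×0.3740 = 0.077589
  M+4: 0.17031888×0.6260 + 0.43579812×0.3740 = 0.269608
  M+6: 0.43579812×0.6260 + 0.37169496×0.3740 = 0.411824
  M+8: 0.37169496×0.6260 = 0.232681
Scale to base peak (0.411824) = 100: 2.0 : 18.8 : 65.5 : 100.0 : 56.5

2.0 : 18.8 : 65.5 : 100.0 : 56.5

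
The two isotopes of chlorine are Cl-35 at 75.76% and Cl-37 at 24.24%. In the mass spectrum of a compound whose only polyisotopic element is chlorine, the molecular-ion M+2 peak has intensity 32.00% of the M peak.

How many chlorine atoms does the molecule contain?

1

For n independent Cl atoms, I(M+2)/I(M) = n · (abundance Cl-37) / (abundance Cl-35) = n · 0.2424/0.7576.
n = 0.3200 × 0.7576/0.2424 = 1.00 ≈ 1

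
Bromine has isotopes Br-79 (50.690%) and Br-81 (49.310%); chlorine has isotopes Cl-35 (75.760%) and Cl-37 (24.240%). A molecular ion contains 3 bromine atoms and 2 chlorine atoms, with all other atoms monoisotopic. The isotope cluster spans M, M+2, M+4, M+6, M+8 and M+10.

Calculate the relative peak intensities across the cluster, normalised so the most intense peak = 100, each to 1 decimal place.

20.8 : 74.0 : 100.0 : 63.1 : 18.3 : 2.0

Bromine pattern (n=3): 0.13024674 : 0.3801026 : 0.36975457 : 0.11989609
Chlorine pattern (n=2): 0.57395776 : 0.36728448 : 0.05875776
Convolve the two distributions (both contribute in 2-u steps):
  M: 0.13024674×0.57395776 = 0.074756
  M+2: 0.13024674×0.36728448 + 0.3801026×0.57395776 = 0.266000
  M+4: 0.13024674×0.05875776 + 0.3801026×0.36728448 + 0.36975457×0.57395776 = 0.359482
  M+6: 0.3801026×0.05875776 + 0.36975457×0.36728448 + 0.11989609×0.57395776 = 0.226954
  M+8: 0.36975457×0.05875776 + 0.11989609×0.36728448 = 0.065762
  M+10: 0.11989609×0.05875776 = 0.007045
Scale to base peak (0.359482) = 100: 20.8 : 74.0 : 100.0 : 63.1 : 18.3 : 2.0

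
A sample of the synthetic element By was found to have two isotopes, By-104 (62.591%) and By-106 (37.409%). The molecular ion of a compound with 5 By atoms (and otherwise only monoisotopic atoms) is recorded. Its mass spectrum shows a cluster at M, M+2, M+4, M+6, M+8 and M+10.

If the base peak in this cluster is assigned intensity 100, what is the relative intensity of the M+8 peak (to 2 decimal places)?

17.86

Term probabilities: M 0.0961, M+2 0.2871, M+4 0.3432, M+6 0.2051, M+8 0.0613, M+10 0.0073. Base peak = M+4.
P(M+4) = C(5,2) × 0.62591^3 × 0.37409^2 = 10 × 0.24520858 × 0.13994333 = 0.343153 (base)
P(M+8) = C(5,4) × 0.62591^1 × 0.37409^4 = 5 × 0.62591 × 0.01958414 = 0.061290
Relative intensity = 0.061290 / 0.343153 × 100 = 17.86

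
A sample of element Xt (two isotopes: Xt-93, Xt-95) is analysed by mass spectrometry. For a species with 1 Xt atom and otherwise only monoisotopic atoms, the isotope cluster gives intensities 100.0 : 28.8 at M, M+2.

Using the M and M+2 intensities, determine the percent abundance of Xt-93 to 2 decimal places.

77.64%

Let p = fractional abundance of Xt-93. I(M+2)/I(M) = [C(1,1)·p^0·(1−p)] / p^1 = 1·(1−p)/p = 28.8/100.0 = 0.2880
(1−p)/p = 0.2880/1 = 0.2880  ⇒  p = 1/(1 + 0.2880) = 0.7764
Xt-93: 77.64%, Xt-95: 22.36%.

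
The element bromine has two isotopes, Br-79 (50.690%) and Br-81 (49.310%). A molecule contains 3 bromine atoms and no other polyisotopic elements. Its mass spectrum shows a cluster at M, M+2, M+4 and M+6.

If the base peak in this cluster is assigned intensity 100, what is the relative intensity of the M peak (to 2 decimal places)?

(0.50690 + 0.49310)^3 gives M 0.1302, M+2 0.3801, M+4 0.3698, M+6 0.1199; the largest is M+2.
P(M+2) = C(3,1) × 0.50690^2 × 0.49310^1 = 3 × 0.25694761 × 0.4931 = 0.380103 (base)
P(M) = C(3,0) × 0.50690^3 × 0.49310^0 = 1 × 0.13024674 × 1.0000 = 0.130247
Relative intensity = 0.130247 / 0.380103 × 100 = 34.27

34.27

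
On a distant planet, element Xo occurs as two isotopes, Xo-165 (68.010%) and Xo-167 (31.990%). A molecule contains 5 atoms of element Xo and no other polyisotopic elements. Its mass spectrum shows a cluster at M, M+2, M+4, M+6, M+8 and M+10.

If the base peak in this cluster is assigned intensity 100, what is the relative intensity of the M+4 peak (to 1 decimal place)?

94.1

Term probabilities: M 0.1455, M+2 0.3422, M+4 0.3219, M+6 0.1514, M+8 0.0356, M+10 0.0034. Base peak = M+2.
P(M+2) = C(5,1) × 0.68010^4 × 0.31990^1 = 5 × 0.21393956 × 0.3199 = 0.342196 (base)
P(M+4) = C(5,2) × 0.68010^3 × 0.31990^2 = 10 × 0.31457074 × 0.10233601 = 0.321919
Relative intensity = 0.321919 / 0.342196 × 100 = 94.1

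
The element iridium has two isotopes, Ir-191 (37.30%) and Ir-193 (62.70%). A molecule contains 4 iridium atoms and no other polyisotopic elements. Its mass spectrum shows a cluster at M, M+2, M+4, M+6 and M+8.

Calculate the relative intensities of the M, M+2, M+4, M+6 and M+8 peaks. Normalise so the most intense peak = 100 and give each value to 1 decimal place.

Expanding (0.3730 + 0.6270)^4:
P(M) = 0.3730^4 = 0.019357
P(M+2) = 4 × 0.3730^3 × 0.6270^1 = 0.130153
P(M+4) = 6 × 0.3730^2 × 0.6270^2 = 0.328174
P(M+6) = 4 × 0.3730^1 × 0.6270^3 = 0.367766
P(M+8) = 0.6270^4 = 0.154550
The M+6 peak is largest (0.367766); scaling to 100 gives 5.3 : 35.4 : 89.2 : 100.0 : 42.0.

5.3 : 35.4 : 89.2 : 100.0 : 42.0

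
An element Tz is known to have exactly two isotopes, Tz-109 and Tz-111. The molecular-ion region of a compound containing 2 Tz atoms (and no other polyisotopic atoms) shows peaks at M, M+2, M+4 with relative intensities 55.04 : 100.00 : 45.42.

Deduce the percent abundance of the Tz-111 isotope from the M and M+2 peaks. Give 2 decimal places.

47.60%

Write p for the Tz-109 fraction. I(M+2)/I(M) = [C(2,1)·p^1·(1−p)] / p^2 = 2·(1−p)/p = 100.00/55.04 = 1.8169
(1−p)/p = 1.8169/2 = 0.9084  ⇒  p = 1/(1 + 0.9084) = 0.5240
Tz-109: 52.40%, Tz-111: 47.60%.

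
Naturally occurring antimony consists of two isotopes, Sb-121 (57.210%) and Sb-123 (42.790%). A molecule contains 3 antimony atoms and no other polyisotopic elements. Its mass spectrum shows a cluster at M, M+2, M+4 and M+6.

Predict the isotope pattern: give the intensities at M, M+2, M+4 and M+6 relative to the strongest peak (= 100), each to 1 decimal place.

Each Sb atom is independently Sb-121 (p = 0.57210) or Sb-123 (q = 0.42790); the cluster is the binomial expansion (p + q)^3.
P(M) = 0.57210^3 = 0.187247
P(M+2) = 3 × 0.57210^2 × 0.42790^1 = 0.420153
P(M+4) = 3 × 0.57210^1 × 0.42790^2 = 0.314252
P(M+6) = 0.42790^3 = 0.078348
The M+2 peak is largest (0.420153); scaling to 100 gives 44.6 : 100.0 : 74.8 : 18.6.

44.6 : 100.0 : 74.8 : 18.6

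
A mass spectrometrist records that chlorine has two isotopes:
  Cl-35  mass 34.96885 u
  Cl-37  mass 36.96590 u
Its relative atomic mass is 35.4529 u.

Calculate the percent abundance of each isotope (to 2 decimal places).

With x = fraction of Cl-35 (so Cl-37 is 1 − x):
34.96885·x + 36.96590·(1 − x) = 35.4529
(34.96885 − 36.96590)·x = 35.4529 − 36.96590
x = -1.51300 / -1.99705 = 0.75762 → 75.76% Cl-35, 24.24% Cl-37.

Cl-35: 75.76%, Cl-37: 24.24%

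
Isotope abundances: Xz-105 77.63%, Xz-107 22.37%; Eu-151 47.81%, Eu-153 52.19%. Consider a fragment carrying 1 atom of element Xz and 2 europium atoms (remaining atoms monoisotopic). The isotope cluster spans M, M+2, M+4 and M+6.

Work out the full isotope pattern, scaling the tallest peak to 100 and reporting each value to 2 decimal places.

Element Xz pattern (n=1): 0.7763 : 0.2237
Europium pattern (n=2): 0.22857961 : 0.49904078 : 0.27237961
Convolve the two distributions (both contribute in 2-u steps):
  M: 0.7763×0.22857961 = 0.177446
  M+2: 0.7763×0.49904078 + 0.2237×0.22857961 = 0.438539
  M+4: 0.7763×0.27237961 + 0.2237×0.49904078 = 0.323084
  M+6: 0.2237×0.27237961 = 0.060931
Scale to base peak (0.438539) = 100: 40.46 : 100.00 : 73.67 : 13.89

40.46 : 100.00 : 73.67 : 13.89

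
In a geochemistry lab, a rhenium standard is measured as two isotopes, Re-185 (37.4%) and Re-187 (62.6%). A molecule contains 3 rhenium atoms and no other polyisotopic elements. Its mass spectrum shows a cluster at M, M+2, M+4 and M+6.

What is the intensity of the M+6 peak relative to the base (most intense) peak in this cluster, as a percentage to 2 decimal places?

55.79%

Term probabilities: M 0.0523, M+2 0.2627, M+4 0.4397, M+6 0.2453. Base peak = M+4.
P(M+4) = C(3,2) × 0.374^1 × 0.626^2 = 3 × 0.3740 × 0.391876 = 0.439685 (base)
P(M+6) = C(3,3) × 0.374^0 × 0.626^3 = 1 × 1.0000 × 0.24531438 = 0.245314
Relative intensity = 0.245314 / 0.439685 × 100 = 55.79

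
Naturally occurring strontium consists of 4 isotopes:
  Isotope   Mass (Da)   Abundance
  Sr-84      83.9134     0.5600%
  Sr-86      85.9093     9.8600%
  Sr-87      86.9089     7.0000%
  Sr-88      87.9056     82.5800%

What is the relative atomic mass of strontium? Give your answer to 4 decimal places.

The abundance-weighted mean is 0.005600 × 83.9134 + 0.098600 × 85.9093 + 0.070000 × 86.9089 + 0.825800 × 87.9056
= 0.46992 + 8.47066 + 6.08362 + 72.59244 = 87.61664 Da

87.6166 Da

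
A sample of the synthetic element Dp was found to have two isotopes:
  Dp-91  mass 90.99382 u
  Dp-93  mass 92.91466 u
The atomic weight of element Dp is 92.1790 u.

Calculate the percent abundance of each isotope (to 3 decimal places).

Dp-91: 38.299%, Dp-93: 61.701%

Writing the weighted mean with unknown fraction x of Dp-91:
90.99382·x + 92.91466·(1 − x) = 92.1790
(90.99382 − 92.91466)·x = 92.1790 − 92.91466
x = -0.73566 / -1.92084 = 0.38299 → 38.299% Dp-91, 61.701% Dp-93.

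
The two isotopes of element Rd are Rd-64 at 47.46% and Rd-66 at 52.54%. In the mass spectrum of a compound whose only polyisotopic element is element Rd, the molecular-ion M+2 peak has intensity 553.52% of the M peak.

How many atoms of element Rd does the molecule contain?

With n Rd atoms, P(M+2)/P(M) = C(n,1)·p^(n−1)q / p^n = n·q/p = n · 0.5254/0.4746.
n = 5.5352 × 0.4746/0.5254 = 5.00 ≈ 5

5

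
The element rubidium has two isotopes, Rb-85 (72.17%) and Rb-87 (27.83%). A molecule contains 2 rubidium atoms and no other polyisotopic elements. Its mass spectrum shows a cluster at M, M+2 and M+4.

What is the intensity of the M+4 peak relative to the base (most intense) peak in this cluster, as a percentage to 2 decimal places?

14.87%

Binomial terms of (0.7217 + 0.2783)^2: M 0.5209, M+2 0.4017, M+4 0.0775 → M is the base peak.
P(M) = C(2,0) × 0.7217^2 × 0.2783^0 = 1 × 0.52085089 × 1.0000 = 0.520851 (base)
P(M+4) = C(2,2) × 0.7217^0 × 0.2783^2 = 1 × 1.0000 × 0.07745089 = 0.077451
Relative intensity = 0.077451 / 0.520851 × 100 = 14.87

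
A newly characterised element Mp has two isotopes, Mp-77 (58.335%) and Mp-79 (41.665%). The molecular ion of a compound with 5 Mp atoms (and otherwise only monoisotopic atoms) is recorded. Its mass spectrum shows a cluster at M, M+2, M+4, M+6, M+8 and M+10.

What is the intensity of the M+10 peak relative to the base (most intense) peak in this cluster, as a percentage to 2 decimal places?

3.64%

Term probabilities: M 0.0676, M+2 0.2412, M+4 0.3446, M+6 0.2461, M+8 0.0879, M+10 0.0126. Base peak = M+4.
P(M+4) = C(5,2) × 0.58335^3 × 0.41665^2 = 10 × 0.19851238 × 0.17359722 = 0.344612 (base)
P(M+10) = C(5,5) × 0.58335^0 × 0.41665^5 = 1 × 1.0000 × 0.01255616 = 0.012556
Relative intensity = 0.012556 / 0.344612 × 100 = 3.64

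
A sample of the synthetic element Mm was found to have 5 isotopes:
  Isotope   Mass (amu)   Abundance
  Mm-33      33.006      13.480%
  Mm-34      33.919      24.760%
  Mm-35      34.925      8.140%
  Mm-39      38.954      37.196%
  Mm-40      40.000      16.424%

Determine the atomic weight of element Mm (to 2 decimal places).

Average mass = Σ (abundance × isotope mass) = 0.13480 × 33.006 + 0.24760 × 33.919 + 0.08140 × 34.925 + 0.37196 × 38.954 + 0.16424 × 40.000
= 4.4492 + 8.3983 + 2.8429 + 14.4893 + 6.5696 = 36.7493 amu

36.75 amu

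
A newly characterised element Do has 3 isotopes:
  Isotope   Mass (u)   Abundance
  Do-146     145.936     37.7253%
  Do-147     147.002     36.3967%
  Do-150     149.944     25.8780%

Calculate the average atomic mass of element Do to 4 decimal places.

147.3612 u

The abundance-weighted mean is 0.377253 × 145.936 + 0.363967 × 147.002 + 0.258780 × 149.944
= 55.05479 + 53.50388 + 38.80251 = 147.36118 u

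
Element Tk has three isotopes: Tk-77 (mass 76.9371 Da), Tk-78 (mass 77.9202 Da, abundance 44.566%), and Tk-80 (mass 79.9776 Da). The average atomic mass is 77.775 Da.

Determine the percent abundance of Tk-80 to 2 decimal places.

The remaining 55.434% is split between Tk-77 (fraction x) and Tk-80 (fraction 0.55434 − x).
Substituting: 76.9371x + 79.9776(0.55434 − x) = 43.049083668
(76.9371 − 79.9776)x = -1.285699116  ⇒  x = 0.42286, y = 0.13148
Tk-77: 42.29%, Tk-80: 13.15%.

13.15%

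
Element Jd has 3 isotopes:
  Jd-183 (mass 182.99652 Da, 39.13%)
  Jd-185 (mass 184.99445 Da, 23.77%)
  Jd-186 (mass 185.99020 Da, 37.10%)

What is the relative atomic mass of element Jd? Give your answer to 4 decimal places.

Ar = Σ fᵢ·mᵢ = 0.3913 × 182.99652 + 0.2377 × 184.99445 + 0.3710 × 185.99020
= 71.606538 + 43.973181 + 69.002364 = 184.582083 Da

184.5821 Da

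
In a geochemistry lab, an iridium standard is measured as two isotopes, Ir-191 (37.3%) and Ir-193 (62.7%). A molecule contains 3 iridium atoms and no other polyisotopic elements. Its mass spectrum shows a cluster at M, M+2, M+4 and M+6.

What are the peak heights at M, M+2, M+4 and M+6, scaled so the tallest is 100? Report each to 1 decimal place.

11.8 : 59.5 : 100.0 : 56.0

Expanding (0.373 + 0.627)^3:
P(M) = 0.373^3 = 0.051895
P(M+2) = 3 × 0.373^2 × 0.627^1 = 0.261702
P(M+4) = 3 × 0.373^1 × 0.627^2 = 0.439911
P(M+6) = 0.627^3 = 0.246492
The M+4 peak is largest (0.439911); scaling to 100 gives 11.8 : 59.5 : 100.0 : 56.0.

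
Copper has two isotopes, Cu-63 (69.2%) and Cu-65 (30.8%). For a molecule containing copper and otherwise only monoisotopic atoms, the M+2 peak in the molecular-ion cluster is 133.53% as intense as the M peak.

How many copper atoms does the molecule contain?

3

The M+2/M ratio from n Cu atoms is n · q/p = n · 0.308/0.692.
n = 1.3353 × 0.692/0.308 = 3.00 ≈ 3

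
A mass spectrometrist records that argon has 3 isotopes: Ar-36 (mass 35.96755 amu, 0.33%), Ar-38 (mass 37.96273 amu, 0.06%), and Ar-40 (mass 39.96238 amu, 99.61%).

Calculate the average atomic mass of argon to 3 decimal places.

Average mass = Σ (abundance × isotope mass) = 0.0033 × 35.96755 + 0.0006 × 37.96273 + 0.9961 × 39.96238
= 0.118693 + 0.022778 + 39.806527 = 39.947998 amu

39.948 amu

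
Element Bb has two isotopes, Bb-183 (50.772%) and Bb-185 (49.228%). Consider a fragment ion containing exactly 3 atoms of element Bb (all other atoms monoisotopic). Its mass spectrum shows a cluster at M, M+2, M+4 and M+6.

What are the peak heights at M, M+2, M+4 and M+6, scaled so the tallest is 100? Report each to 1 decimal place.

Each Bb atom is independently Bb-183 (p = 0.50772) or Bb-185 (q = 0.49228); the cluster is the binomial expansion (p + q)^3.
P(M) = 0.50772^3 = 0.130880
P(M+2) = 3 × 0.50772^2 × 0.49228^1 = 0.380699
P(M+4) = 3 × 0.50772^1 × 0.49228^2 = 0.369122
P(M+6) = 0.49228^3 = 0.119299
The M+2 peak is largest (0.380699); scaling to 100 gives 34.4 : 100.0 : 97.0 : 31.3.

34.4 : 100.0 : 97.0 : 31.3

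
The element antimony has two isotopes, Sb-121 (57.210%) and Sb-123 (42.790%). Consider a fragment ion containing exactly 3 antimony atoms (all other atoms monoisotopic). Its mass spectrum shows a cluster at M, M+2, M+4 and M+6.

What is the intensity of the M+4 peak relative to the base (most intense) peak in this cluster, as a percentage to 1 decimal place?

74.8%

Term probabilities: M 0.1872, M+2 0.4202, M+4 0.3143, M+6 0.0783. Base peak = M+2.
P(M+2) = C(3,1) × 0.57210^2 × 0.42790^1 = 3 × 0.32729841 × 0.4279 = 0.420153 (base)
P(M+4) = C(3,2) × 0.57210^1 × 0.42790^2 = 3 × 0.5721 × 0.18309841 = 0.314252
Relative intensity = 0.314252 / 0.420153 × 100 = 74.8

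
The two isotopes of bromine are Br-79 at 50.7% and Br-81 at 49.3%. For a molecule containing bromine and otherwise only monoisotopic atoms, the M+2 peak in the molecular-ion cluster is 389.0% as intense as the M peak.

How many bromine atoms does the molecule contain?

4

With n Br atoms, P(M+2)/P(M) = C(n,1)·p^(n−1)q / p^n = n·q/p = n · 0.493/0.507.
n = 3.890 × 0.507/0.493 = 4.00 ≈ 4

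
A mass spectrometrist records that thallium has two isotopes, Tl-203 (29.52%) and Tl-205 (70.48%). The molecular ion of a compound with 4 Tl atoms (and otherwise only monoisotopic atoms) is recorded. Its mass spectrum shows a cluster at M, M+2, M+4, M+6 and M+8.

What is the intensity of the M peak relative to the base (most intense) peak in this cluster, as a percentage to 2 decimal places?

(0.2952 + 0.7048)^4 gives M 0.0076, M+2 0.0725, M+4 0.2597, M+6 0.4134, M+8 0.2468; the largest is M+6.
P(M+6) = C(4,3) × 0.2952^1 × 0.7048^3 = 4 × 0.2952 × 0.35010449 = 0.413403 (base)
P(M) = C(4,0) × 0.2952^4 × 0.7048^0 = 1 × 0.00759391 × 1.0000 = 0.007594
Relative intensity = 0.007594 / 0.413403 × 100 = 1.84

1.84%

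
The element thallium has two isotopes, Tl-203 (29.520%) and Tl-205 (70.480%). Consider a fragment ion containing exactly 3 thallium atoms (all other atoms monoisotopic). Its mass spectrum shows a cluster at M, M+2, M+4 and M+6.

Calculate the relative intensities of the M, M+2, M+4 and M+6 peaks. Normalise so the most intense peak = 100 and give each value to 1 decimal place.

5.8 : 41.9 : 100.0 : 79.6

Each Tl atom is independently Tl-203 (p = 0.29520) or Tl-205 (q = 0.70480); the cluster is the binomial expansion (p + q)^3.
P(M) = 0.29520^3 = 0.025725
P(M+2) = 3 × 0.29520^2 × 0.70480^1 = 0.184255
P(M+4) = 3 × 0.29520^1 × 0.70480^2 = 0.439916
P(M+6) = 0.70480^3 = 0.350104
The M+4 peak is largest (0.439916); scaling to 100 gives 5.8 : 41.9 : 100.0 : 79.6.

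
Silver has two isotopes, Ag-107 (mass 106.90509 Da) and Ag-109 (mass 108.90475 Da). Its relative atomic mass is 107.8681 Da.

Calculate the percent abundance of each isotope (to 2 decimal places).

Let x be the fractional abundance of Ag-107; then Ag-109 has abundance 1 − x.
106.90509·x + 108.90475·(1 − x) = 107.8681
(106.90509 − 108.90475)·x = 107.8681 − 108.90475
x = -1.03665 / -1.99966 = 0.51841 → 51.84% Ag-107, 48.16% Ag-109.

Ag-107: 51.84%, Ag-109: 48.16%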